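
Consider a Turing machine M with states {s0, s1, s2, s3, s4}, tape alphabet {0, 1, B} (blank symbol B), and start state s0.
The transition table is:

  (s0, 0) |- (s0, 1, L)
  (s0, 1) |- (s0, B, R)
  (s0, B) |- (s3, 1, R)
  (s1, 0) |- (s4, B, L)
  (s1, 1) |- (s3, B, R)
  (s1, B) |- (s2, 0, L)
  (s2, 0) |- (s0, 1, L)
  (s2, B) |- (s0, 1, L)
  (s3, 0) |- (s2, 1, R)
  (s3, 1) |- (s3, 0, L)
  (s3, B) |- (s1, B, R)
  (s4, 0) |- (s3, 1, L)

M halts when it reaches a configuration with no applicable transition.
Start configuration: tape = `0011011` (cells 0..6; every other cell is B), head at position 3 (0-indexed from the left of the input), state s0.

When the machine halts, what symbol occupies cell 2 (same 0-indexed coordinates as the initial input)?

state=s0 head=3 tape=001[1]011   (s0,1)→(s0,B,R)
state=s0 head=4 tape=001B[0]11   (s0,0)→(s0,1,L)
state=s0 head=3 tape=001[B]111   (s0,B)→(s3,1,R)
state=s3 head=4 tape=0011[1]11   (s3,1)→(s3,0,L)
state=s3 head=3 tape=001[1]011   (s3,1)→(s3,0,L)
state=s3 head=2 tape=00[1]0011   (s3,1)→(s3,0,L)
state=s3 head=1 tape=0[0]00011   (s3,0)→(s2,1,R)
state=s2 head=2 tape=01[0]0011   (s2,0)→(s0,1,L)
state=s0 head=1 tape=0[1]10011   (s0,1)→(s0,B,R)
state=s0 head=2 tape=0B[1]0011   (s0,1)→(s0,B,R)
state=s0 head=3 tape=0BB[0]011   (s0,0)→(s0,1,L)
state=s0 head=2 tape=0B[B]1011   (s0,B)→(s3,1,R)
state=s3 head=3 tape=0B1[1]011   (s3,1)→(s3,0,L)
state=s3 head=2 tape=0B[1]0011   (s3,1)→(s3,0,L)
state=s3 head=1 tape=0[B]00011   (s3,B)→(s1,B,R)
state=s1 head=2 tape=0B[0]0011   (s1,0)→(s4,B,L)
state=s4 head=1 tape=0[B]B0011
Cell 2 holds B when M halts.

B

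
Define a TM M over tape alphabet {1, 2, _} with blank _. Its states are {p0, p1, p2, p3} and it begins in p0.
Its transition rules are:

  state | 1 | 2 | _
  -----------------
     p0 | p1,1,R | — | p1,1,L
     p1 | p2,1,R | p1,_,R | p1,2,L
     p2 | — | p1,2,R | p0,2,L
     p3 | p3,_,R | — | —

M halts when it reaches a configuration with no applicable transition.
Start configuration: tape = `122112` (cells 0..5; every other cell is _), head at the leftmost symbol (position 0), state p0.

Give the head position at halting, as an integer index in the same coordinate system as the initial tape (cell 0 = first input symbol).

4

state=p0 head=0 tape=[1]22112   (p0,1)→(p1,1,R)
state=p1 head=1 tape=1[2]2112   (p1,2)→(p1,_,R)
state=p1 head=2 tape=1_[2]112   (p1,2)→(p1,_,R)
state=p1 head=3 tape=1__[1]12   (p1,1)→(p2,1,R)
state=p2 head=4 tape=1__1[1]2
At halt the head is at cell 4.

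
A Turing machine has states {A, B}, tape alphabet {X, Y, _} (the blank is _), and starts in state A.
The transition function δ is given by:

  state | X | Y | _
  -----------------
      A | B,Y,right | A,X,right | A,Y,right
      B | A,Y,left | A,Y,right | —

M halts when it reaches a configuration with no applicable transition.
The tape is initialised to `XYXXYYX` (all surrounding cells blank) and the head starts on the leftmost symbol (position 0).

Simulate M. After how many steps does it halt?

state=A head=0 tape=[X]YXXYYX_   (A,X)→(B,Y,right)
state=B head=1 tape=Y[Y]XXYYX_   (B,Y)→(A,Y,right)
state=A head=2 tape=YY[X]XYYX_   (A,X)→(B,Y,right)
state=B head=3 tape=YYY[X]YYX_   (B,X)→(A,Y,left)
state=A head=2 tape=YY[Y]YYYX_   (A,Y)→(A,X,right)
state=A head=3 tape=YYX[Y]YYX_   (A,Y)→(A,X,right)
state=A head=4 tape=YYXX[Y]YX_   (A,Y)→(A,X,right)
state=A head=5 tape=YYXXX[Y]X_   (A,Y)→(A,X,right)
state=A head=6 tape=YYXXXX[X]_   (A,X)→(B,Y,right)
state=B head=7 tape=YYXXXXY[_]
M halts after 9 transitions.

9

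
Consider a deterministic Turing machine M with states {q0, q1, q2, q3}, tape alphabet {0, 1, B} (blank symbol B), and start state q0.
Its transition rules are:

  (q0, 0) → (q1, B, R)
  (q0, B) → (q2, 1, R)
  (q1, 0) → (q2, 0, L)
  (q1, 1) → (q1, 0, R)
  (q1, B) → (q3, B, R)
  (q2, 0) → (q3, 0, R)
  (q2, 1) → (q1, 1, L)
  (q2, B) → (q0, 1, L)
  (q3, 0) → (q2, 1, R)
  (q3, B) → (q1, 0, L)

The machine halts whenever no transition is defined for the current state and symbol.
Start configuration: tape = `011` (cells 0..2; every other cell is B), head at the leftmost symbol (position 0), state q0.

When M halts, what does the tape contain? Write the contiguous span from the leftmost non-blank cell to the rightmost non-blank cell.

q0 | [0]11BBB   read 0 → write B, move R, go to q1
q1 | B[1]1BBB   read 1 → write 0, move R, go to q1
q1 | B0[1]BBB   read 1 → write 0, move R, go to q1
q1 | B00[B]BB   read B → write B, move R, go to q3
q3 | B00B[B]B   read B → write 0, move L, go to q1
q1 | B00[B]0B   read B → write B, move R, go to q3
q3 | B00B[0]B   read 0 → write 1, move R, go to q2
q2 | B00B1[B]   read B → write 1, move L, go to q0
q0 | B00B[1]1
The non-blank tape span at halt is 00B11.

00B11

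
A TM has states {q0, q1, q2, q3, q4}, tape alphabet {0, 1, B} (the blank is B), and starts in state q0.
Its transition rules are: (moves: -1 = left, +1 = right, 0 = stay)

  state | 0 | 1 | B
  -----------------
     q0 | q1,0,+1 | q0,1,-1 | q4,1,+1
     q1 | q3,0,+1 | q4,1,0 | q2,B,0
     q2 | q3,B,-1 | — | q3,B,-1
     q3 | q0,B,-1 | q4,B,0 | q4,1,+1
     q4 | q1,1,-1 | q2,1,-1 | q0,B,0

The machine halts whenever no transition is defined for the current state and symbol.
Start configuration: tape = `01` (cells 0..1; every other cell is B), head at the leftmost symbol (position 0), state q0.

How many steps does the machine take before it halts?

8

state=q0 head=0 tape=B[0]1   (q0,0)→(q1,0,+1)
state=q1 head=1 tape=B0[1]   (q1,1)→(q4,1,0)
state=q4 head=1 tape=B0[1]   (q4,1)→(q2,1,-1)
state=q2 head=0 tape=B[0]1   (q2,0)→(q3,B,-1)
state=q3 head=-1 tape=[B]B1   (q3,B)→(q4,1,+1)
state=q4 head=0 tape=1[B]1   (q4,B)→(q0,B,0)
state=q0 head=0 tape=1[B]1   (q0,B)→(q4,1,+1)
state=q4 head=1 tape=11[1]   (q4,1)→(q2,1,-1)
state=q2 head=0 tape=1[1]1
M halts after 8 transitions.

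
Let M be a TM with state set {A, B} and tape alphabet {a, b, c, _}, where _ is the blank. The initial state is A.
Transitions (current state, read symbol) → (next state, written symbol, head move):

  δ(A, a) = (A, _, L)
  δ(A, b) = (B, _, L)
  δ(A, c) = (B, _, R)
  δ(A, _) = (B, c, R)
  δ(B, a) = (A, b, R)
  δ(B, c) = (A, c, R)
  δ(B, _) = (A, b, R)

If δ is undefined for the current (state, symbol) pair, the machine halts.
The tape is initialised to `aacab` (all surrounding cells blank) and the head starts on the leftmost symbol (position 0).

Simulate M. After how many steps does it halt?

state=A head=0 tape=_[a]acab   (A,a)→(A,_,L)
state=A head=-1 tape=[_]_acab   (A,_)→(B,c,R)
state=B head=0 tape=c[_]acab   (B,_)→(A,b,R)
state=A head=1 tape=cb[a]cab   (A,a)→(A,_,L)
state=A head=0 tape=c[b]_cab   (A,b)→(B,_,L)
state=B head=-1 tape=[c]__cab   (B,c)→(A,c,R)
state=A head=0 tape=c[_]_cab   (A,_)→(B,c,R)
state=B head=1 tape=cc[_]cab   (B,_)→(A,b,R)
state=A head=2 tape=ccb[c]ab   (A,c)→(B,_,R)
state=B head=3 tape=ccb_[a]b   (B,a)→(A,b,R)
state=A head=4 tape=ccb_b[b]   (A,b)→(B,_,L)
state=B head=3 tape=ccb_[b]_
M halts after 11 transitions.

11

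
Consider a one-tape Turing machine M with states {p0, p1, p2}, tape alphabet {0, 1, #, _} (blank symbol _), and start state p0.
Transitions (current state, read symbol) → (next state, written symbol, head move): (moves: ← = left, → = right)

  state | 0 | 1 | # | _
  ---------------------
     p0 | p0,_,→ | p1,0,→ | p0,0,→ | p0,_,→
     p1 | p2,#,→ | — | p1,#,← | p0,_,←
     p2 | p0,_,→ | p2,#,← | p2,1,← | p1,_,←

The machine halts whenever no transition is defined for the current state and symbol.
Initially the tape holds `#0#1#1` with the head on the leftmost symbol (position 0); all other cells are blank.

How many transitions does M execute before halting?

state=p0 head=0 tape=[#]0#1#1   (p0,#)→(p0,0,→)
state=p0 head=1 tape=0[0]#1#1   (p0,0)→(p0,_,→)
state=p0 head=2 tape=0_[#]1#1   (p0,#)→(p0,0,→)
state=p0 head=3 tape=0_0[1]#1   (p0,1)→(p1,0,→)
state=p1 head=4 tape=0_00[#]1   (p1,#)→(p1,#,←)
state=p1 head=3 tape=0_0[0]#1   (p1,0)→(p2,#,→)
state=p2 head=4 tape=0_0#[#]1   (p2,#)→(p2,1,←)
state=p2 head=3 tape=0_0[#]11   (p2,#)→(p2,1,←)
state=p2 head=2 tape=0_[0]111   (p2,0)→(p0,_,→)
state=p0 head=3 tape=0__[1]11   (p0,1)→(p1,0,→)
state=p1 head=4 tape=0__0[1]1
M halts after 10 transitions.

10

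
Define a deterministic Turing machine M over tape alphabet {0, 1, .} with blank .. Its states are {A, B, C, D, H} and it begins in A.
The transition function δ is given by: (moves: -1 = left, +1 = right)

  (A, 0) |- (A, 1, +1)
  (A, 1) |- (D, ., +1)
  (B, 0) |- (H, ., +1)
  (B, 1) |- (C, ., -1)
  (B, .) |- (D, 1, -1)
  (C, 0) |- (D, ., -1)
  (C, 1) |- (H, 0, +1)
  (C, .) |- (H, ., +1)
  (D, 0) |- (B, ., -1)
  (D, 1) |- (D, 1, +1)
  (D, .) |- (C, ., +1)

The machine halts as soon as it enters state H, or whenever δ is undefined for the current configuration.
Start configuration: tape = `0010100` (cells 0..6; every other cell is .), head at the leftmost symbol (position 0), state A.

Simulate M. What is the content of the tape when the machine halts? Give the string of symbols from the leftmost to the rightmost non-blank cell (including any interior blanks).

111.000

state=A head=0 tape=[0]010100   (A,0)→(A,1,+1)
state=A head=1 tape=1[0]10100   (A,0)→(A,1,+1)
state=A head=2 tape=11[1]0100   (A,1)→(D,.,+1)
state=D head=3 tape=11.[0]100   (D,0)→(B,.,-1)
state=B head=2 tape=11[.].100   (B,.)→(D,1,-1)
state=D head=1 tape=1[1]1.100   (D,1)→(D,1,+1)
state=D head=2 tape=11[1].100   (D,1)→(D,1,+1)
state=D head=3 tape=111[.]100   (D,.)→(C,.,+1)
state=C head=4 tape=111.[1]00   (C,1)→(H,0,+1)
state=H head=5 tape=111.0[0]0
The non-blank tape span at halt is 111.000.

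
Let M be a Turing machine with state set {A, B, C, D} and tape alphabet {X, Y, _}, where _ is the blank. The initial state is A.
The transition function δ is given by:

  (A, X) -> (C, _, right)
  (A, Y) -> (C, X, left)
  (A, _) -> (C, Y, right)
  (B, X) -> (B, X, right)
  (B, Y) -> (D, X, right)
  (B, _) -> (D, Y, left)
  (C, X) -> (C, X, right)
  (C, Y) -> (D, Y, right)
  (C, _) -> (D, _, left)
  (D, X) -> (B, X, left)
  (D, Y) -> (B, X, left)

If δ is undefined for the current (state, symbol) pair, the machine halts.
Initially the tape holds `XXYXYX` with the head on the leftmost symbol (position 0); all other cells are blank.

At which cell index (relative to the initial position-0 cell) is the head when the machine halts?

state=A head=0 tape=[X]XYXYX__   (A,X)→(C,_,right)
state=C head=1 tape=_[X]YXYX__   (C,X)→(C,X,right)
state=C head=2 tape=_X[Y]XYX__   (C,Y)→(D,Y,right)
state=D head=3 tape=_XY[X]YX__   (D,X)→(B,X,left)
state=B head=2 tape=_X[Y]XYX__   (B,Y)→(D,X,right)
state=D head=3 tape=_XX[X]YX__   (D,X)→(B,X,left)
state=B head=2 tape=_X[X]XYX__   (B,X)→(B,X,right)
state=B head=3 tape=_XX[X]YX__   (B,X)→(B,X,right)
state=B head=4 tape=_XXX[Y]X__   (B,Y)→(D,X,right)
state=D head=5 tape=_XXXX[X]__   (D,X)→(B,X,left)
state=B head=4 tape=_XXX[X]X__   (B,X)→(B,X,right)
state=B head=5 tape=_XXXX[X]__   (B,X)→(B,X,right)
state=B head=6 tape=_XXXXX[_]_   (B,_)→(D,Y,left)
state=D head=5 tape=_XXXX[X]Y_   (D,X)→(B,X,left)
state=B head=4 tape=_XXX[X]XY_   (B,X)→(B,X,right)
state=B head=5 tape=_XXXX[X]Y_   (B,X)→(B,X,right)
state=B head=6 tape=_XXXXX[Y]_   (B,Y)→(D,X,right)
state=D head=7 tape=_XXXXXX[_]
At halt the head is at cell 7.

7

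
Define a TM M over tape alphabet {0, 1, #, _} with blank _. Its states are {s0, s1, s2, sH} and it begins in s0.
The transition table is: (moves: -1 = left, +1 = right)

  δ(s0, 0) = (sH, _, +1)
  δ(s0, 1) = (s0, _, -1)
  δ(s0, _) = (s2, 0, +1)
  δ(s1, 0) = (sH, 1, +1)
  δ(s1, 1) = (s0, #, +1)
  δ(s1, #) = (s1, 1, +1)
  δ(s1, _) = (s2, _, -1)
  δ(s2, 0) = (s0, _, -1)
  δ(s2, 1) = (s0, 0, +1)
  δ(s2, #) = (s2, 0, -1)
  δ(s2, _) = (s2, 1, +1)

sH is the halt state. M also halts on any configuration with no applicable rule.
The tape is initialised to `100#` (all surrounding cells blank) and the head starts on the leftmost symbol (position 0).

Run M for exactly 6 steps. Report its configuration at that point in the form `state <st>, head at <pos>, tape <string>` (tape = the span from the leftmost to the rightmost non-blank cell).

state sH, head at 0, tape 0#

s0 | _[1]00#   read 1 → write _, move -1, go to s0
s0 | [_]_00#   read _ → write 0, move +1, go to s2
s2 | 0[_]00#   read _ → write 1, move +1, go to s2
s2 | 01[0]0#   read 0 → write _, move -1, go to s0
s0 | 0[1]_0#   read 1 → write _, move -1, go to s0
s0 | [0]__0#   read 0 → write _, move +1, go to sH
sH | _[_]_0#
After 6 steps: state sH, head at 0, tape 0#.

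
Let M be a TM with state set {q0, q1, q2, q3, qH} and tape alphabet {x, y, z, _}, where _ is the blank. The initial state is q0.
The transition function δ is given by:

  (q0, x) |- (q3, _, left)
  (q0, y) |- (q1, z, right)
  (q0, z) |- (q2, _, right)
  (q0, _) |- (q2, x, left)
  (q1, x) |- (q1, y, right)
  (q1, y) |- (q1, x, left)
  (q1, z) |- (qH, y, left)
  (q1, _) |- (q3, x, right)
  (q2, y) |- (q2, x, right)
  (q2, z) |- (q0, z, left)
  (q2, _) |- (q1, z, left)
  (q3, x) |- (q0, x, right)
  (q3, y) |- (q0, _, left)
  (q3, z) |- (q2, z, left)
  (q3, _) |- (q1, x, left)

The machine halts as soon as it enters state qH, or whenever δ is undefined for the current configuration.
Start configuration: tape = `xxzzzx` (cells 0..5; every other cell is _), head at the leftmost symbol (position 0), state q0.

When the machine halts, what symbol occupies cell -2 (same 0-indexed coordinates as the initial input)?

x

q0 | __[x]xzzzx   read x → write _, move left, go to q3
q3 | _[_]_xzzzx   read _ → write x, move left, go to q1
q1 | [_]x_xzzzx   read _ → write x, move right, go to q3
q3 | x[x]_xzzzx   read x → write x, move right, go to q0
q0 | xx[_]xzzzx   read _ → write x, move left, go to q2
q2 | x[x]xxzzzx
Cell -2 holds x when M halts.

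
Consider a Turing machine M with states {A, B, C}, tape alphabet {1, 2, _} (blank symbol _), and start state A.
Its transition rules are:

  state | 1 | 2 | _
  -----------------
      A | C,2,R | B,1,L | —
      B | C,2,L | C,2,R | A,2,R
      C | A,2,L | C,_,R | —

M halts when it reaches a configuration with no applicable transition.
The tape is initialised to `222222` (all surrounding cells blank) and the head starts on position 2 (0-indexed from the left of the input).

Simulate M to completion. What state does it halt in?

C

state=A head=2 tape=_22[2]222_   (A,2)→(B,1,L)
state=B head=1 tape=_2[2]1222_   (B,2)→(C,2,R)
state=C head=2 tape=_22[1]222_   (C,1)→(A,2,L)
state=A head=1 tape=_2[2]2222_   (A,2)→(B,1,L)
state=B head=0 tape=_[2]12222_   (B,2)→(C,2,R)
state=C head=1 tape=_2[1]2222_   (C,1)→(A,2,L)
state=A head=0 tape=_[2]22222_   (A,2)→(B,1,L)
state=B head=-1 tape=[_]122222_   (B,_)→(A,2,R)
state=A head=0 tape=2[1]22222_   (A,1)→(C,2,R)
state=C head=1 tape=22[2]2222_   (C,2)→(C,_,R)
state=C head=2 tape=22_[2]222_   (C,2)→(C,_,R)
state=C head=3 tape=22__[2]22_   (C,2)→(C,_,R)
state=C head=4 tape=22___[2]2_   (C,2)→(C,_,R)
state=C head=5 tape=22____[2]_   (C,2)→(C,_,R)
state=C head=6 tape=22_____[_]
No transition is defined for (C, _); M halts in state C.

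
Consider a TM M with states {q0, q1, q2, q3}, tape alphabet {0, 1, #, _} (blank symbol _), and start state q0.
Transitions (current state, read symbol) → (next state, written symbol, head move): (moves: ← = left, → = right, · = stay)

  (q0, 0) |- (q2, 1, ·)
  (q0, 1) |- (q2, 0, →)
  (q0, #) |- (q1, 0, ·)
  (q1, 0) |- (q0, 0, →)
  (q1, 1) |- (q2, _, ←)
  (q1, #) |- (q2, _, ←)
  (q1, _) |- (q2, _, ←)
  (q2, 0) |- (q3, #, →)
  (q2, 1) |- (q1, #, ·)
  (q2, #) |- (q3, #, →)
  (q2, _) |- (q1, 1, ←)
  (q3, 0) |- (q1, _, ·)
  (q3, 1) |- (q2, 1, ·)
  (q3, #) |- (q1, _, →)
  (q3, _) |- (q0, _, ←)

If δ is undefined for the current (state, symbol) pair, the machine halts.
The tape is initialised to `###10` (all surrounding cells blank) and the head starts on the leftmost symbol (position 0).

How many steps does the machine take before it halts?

11

state=q0 head=0 tape=[#]##10_   (q0,#)→(q1,0,·)
state=q1 head=0 tape=[0]##10_   (q1,0)→(q0,0,→)
state=q0 head=1 tape=0[#]#10_   (q0,#)→(q1,0,·)
state=q1 head=1 tape=0[0]#10_   (q1,0)→(q0,0,→)
state=q0 head=2 tape=00[#]10_   (q0,#)→(q1,0,·)
state=q1 head=2 tape=00[0]10_   (q1,0)→(q0,0,→)
state=q0 head=3 tape=000[1]0_   (q0,1)→(q2,0,→)
state=q2 head=4 tape=0000[0]_   (q2,0)→(q3,#,→)
state=q3 head=5 tape=0000#[_]   (q3,_)→(q0,_,←)
state=q0 head=4 tape=0000[#]_   (q0,#)→(q1,0,·)
state=q1 head=4 tape=0000[0]_   (q1,0)→(q0,0,→)
state=q0 head=5 tape=00000[_]
M halts after 11 transitions.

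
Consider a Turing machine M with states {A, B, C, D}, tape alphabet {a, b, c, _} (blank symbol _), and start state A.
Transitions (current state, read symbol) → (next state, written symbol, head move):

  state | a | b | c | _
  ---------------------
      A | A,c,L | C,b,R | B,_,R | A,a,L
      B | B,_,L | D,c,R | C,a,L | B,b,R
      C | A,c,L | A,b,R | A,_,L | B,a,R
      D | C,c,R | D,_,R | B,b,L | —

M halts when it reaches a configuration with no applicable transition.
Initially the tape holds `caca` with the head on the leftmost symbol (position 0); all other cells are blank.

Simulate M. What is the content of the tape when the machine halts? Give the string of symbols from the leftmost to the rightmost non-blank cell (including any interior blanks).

bc

A | [c]aca   read c → write _, move R, go to B
B | _[a]ca   read a → write _, move L, go to B
B | [_]_ca   read _ → write b, move R, go to B
B | b[_]ca   read _ → write b, move R, go to B
B | bb[c]a   read c → write a, move L, go to C
C | b[b]aa   read b → write b, move R, go to A
A | bb[a]a   read a → write c, move L, go to A
A | b[b]ca   read b → write b, move R, go to C
C | bb[c]a   read c → write _, move L, go to A
A | b[b]_a   read b → write b, move R, go to C
C | bb[_]a   read _ → write a, move R, go to B
B | bba[a]   read a → write _, move L, go to B
B | bb[a]_   read a → write _, move L, go to B
B | b[b]__   read b → write c, move R, go to D
D | bc[_]_
The non-blank tape span at halt is bc.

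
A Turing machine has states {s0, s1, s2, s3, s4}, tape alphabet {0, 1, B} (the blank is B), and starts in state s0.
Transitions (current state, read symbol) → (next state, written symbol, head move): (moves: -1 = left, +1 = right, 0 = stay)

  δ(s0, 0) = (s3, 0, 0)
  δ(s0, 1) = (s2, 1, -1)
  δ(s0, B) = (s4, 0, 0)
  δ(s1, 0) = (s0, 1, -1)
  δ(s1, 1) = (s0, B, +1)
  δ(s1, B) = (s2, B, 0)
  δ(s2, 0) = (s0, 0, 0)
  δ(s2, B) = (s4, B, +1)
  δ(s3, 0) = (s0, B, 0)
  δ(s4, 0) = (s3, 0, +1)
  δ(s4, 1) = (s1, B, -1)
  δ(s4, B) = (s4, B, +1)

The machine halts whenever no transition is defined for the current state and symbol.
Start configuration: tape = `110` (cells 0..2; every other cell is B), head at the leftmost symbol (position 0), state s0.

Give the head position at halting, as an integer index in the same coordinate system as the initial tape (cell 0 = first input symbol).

s0 | B[1]10B   read 1 → write 1, move -1, go to s2
s2 | [B]110B   read B → write B, move +1, go to s4
s4 | B[1]10B   read 1 → write B, move -1, go to s1
s1 | [B]B10B   read B → write B, move 0, go to s2
s2 | [B]B10B   read B → write B, move +1, go to s4
s4 | B[B]10B   read B → write B, move +1, go to s4
s4 | BB[1]0B   read 1 → write B, move -1, go to s1
s1 | B[B]B0B   read B → write B, move 0, go to s2
s2 | B[B]B0B   read B → write B, move +1, go to s4
s4 | BB[B]0B   read B → write B, move +1, go to s4
s4 | BBB[0]B   read 0 → write 0, move +1, go to s3
s3 | BBB0[B]
At halt the head is at cell 3.

3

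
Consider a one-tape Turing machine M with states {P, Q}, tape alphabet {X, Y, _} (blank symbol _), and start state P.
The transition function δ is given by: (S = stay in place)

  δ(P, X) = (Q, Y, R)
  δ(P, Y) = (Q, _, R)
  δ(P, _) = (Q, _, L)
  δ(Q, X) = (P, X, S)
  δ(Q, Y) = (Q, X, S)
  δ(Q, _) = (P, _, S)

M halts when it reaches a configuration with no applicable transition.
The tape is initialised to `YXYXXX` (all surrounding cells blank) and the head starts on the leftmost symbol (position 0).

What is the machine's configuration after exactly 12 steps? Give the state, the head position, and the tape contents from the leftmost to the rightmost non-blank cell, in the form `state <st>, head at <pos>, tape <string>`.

state=P head=0 tape=[Y]XYXXX_   (P,Y)→(Q,_,R)
state=Q head=1 tape=_[X]YXXX_   (Q,X)→(P,X,S)
state=P head=1 tape=_[X]YXXX_   (P,X)→(Q,Y,R)
state=Q head=2 tape=_Y[Y]XXX_   (Q,Y)→(Q,X,S)
state=Q head=2 tape=_Y[X]XXX_   (Q,X)→(P,X,S)
state=P head=2 tape=_Y[X]XXX_   (P,X)→(Q,Y,R)
state=Q head=3 tape=_YY[X]XX_   (Q,X)→(P,X,S)
state=P head=3 tape=_YY[X]XX_   (P,X)→(Q,Y,R)
state=Q head=4 tape=_YYY[X]X_   (Q,X)→(P,X,S)
state=P head=4 tape=_YYY[X]X_   (P,X)→(Q,Y,R)
state=Q head=5 tape=_YYYY[X]_   (Q,X)→(P,X,S)
state=P head=5 tape=_YYYY[X]_   (P,X)→(Q,Y,R)
state=Q head=6 tape=_YYYYY[_]
After 12 steps: state Q, head at 6, tape YYYYY.

state Q, head at 6, tape YYYYY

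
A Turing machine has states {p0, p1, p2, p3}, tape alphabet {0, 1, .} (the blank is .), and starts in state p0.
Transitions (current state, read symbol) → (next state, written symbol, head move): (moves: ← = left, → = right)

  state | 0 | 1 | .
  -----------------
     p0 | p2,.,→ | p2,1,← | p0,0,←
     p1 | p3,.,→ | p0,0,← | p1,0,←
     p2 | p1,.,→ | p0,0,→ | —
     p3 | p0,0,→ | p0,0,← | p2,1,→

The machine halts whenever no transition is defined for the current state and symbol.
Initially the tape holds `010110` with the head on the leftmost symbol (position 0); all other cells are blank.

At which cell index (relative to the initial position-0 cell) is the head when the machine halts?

state=p0 head=0 tape=[0]10110.   (p0,0)→(p2,.,→)
state=p2 head=1 tape=.[1]0110.   (p2,1)→(p0,0,→)
state=p0 head=2 tape=.0[0]110.   (p0,0)→(p2,.,→)
state=p2 head=3 tape=.0.[1]10.   (p2,1)→(p0,0,→)
state=p0 head=4 tape=.0.0[1]0.   (p0,1)→(p2,1,←)
state=p2 head=3 tape=.0.[0]10.   (p2,0)→(p1,.,→)
state=p1 head=4 tape=.0..[1]0.   (p1,1)→(p0,0,←)
state=p0 head=3 tape=.0.[.]00.   (p0,.)→(p0,0,←)
state=p0 head=2 tape=.0[.]000.   (p0,.)→(p0,0,←)
state=p0 head=1 tape=.[0]0000.   (p0,0)→(p2,.,→)
state=p2 head=2 tape=..[0]000.   (p2,0)→(p1,.,→)
state=p1 head=3 tape=...[0]00.   (p1,0)→(p3,.,→)
state=p3 head=4 tape=....[0]0.   (p3,0)→(p0,0,→)
state=p0 head=5 tape=....0[0].   (p0,0)→(p2,.,→)
state=p2 head=6 tape=....0.[.]
At halt the head is at cell 6.

6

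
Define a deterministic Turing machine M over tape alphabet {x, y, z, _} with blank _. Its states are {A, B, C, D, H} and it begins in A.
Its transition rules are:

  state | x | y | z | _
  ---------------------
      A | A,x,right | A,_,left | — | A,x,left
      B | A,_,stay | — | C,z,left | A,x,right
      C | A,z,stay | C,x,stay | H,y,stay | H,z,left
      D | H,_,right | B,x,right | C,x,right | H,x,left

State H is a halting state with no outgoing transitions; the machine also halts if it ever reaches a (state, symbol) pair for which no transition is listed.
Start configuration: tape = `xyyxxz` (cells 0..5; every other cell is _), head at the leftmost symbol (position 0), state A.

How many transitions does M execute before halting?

13

state=A head=0 tape=[x]yyxxz   (A,x)→(A,x,right)
state=A head=1 tape=x[y]yxxz   (A,y)→(A,_,left)
state=A head=0 tape=[x]_yxxz   (A,x)→(A,x,right)
state=A head=1 tape=x[_]yxxz   (A,_)→(A,x,left)
state=A head=0 tape=[x]xyxxz   (A,x)→(A,x,right)
state=A head=1 tape=x[x]yxxz   (A,x)→(A,x,right)
state=A head=2 tape=xx[y]xxz   (A,y)→(A,_,left)
state=A head=1 tape=x[x]_xxz   (A,x)→(A,x,right)
state=A head=2 tape=xx[_]xxz   (A,_)→(A,x,left)
state=A head=1 tape=x[x]xxxz   (A,x)→(A,x,right)
state=A head=2 tape=xx[x]xxz   (A,x)→(A,x,right)
state=A head=3 tape=xxx[x]xz   (A,x)→(A,x,right)
state=A head=4 tape=xxxx[x]z   (A,x)→(A,x,right)
state=A head=5 tape=xxxxx[z]
M halts after 13 transitions.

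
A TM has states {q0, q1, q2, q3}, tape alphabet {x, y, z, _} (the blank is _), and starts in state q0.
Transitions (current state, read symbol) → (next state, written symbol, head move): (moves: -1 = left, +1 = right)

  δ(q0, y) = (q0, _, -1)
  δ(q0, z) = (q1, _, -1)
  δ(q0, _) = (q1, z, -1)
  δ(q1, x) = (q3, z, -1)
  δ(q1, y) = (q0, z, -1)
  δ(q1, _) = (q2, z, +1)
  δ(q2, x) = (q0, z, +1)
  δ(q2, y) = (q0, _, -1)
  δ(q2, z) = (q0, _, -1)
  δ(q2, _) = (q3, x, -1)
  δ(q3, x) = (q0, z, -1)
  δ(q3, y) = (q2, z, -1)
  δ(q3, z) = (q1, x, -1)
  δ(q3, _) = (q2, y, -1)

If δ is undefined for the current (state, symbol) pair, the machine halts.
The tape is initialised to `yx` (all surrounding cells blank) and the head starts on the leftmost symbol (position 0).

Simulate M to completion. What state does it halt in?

q0 | ____[y]x   read y → write _, move -1, go to q0
q0 | ___[_]_x   read _ → write z, move -1, go to q1
q1 | __[_]z_x   read _ → write z, move +1, go to q2
q2 | __z[z]_x   read z → write _, move -1, go to q0
q0 | __[z]__x   read z → write _, move -1, go to q1
q1 | _[_]___x   read _ → write z, move +1, go to q2
q2 | _z[_]__x   read _ → write x, move -1, go to q3
q3 | _[z]x__x   read z → write x, move -1, go to q1
q1 | [_]xx__x   read _ → write z, move +1, go to q2
q2 | z[x]x__x   read x → write z, move +1, go to q0
q0 | zz[x]__x
No transition is defined for (q0, x); M halts in state q0.

q0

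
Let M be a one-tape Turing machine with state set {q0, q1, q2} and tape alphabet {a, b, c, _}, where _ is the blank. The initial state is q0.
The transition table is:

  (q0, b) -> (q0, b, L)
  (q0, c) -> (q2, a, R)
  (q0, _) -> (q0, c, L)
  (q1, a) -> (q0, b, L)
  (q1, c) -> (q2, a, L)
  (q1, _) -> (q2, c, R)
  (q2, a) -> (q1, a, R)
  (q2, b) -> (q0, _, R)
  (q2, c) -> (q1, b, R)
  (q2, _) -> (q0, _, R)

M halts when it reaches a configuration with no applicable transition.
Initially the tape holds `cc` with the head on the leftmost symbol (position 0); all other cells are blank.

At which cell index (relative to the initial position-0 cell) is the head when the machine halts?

4

state=q0 head=0 tape=[c]c___   (q0,c)→(q2,a,R)
state=q2 head=1 tape=a[c]___   (q2,c)→(q1,b,R)
state=q1 head=2 tape=ab[_]__   (q1,_)→(q2,c,R)
state=q2 head=3 tape=abc[_]_   (q2,_)→(q0,_,R)
state=q0 head=4 tape=abc_[_]   (q0,_)→(q0,c,L)
state=q0 head=3 tape=abc[_]c   (q0,_)→(q0,c,L)
state=q0 head=2 tape=ab[c]cc   (q0,c)→(q2,a,R)
state=q2 head=3 tape=aba[c]c   (q2,c)→(q1,b,R)
state=q1 head=4 tape=abab[c]   (q1,c)→(q2,a,L)
state=q2 head=3 tape=aba[b]a   (q2,b)→(q0,_,R)
state=q0 head=4 tape=aba_[a]
At halt the head is at cell 4.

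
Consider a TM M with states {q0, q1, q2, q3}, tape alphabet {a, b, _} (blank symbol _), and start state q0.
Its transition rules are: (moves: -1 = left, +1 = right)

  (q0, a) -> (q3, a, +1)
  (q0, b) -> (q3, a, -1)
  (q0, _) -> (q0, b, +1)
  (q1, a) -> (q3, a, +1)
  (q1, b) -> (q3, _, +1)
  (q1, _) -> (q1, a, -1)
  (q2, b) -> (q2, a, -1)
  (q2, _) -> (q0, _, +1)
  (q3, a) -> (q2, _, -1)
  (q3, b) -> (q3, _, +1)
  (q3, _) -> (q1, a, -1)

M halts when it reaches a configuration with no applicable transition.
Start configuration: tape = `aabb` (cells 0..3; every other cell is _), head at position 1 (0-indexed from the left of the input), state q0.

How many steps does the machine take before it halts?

state=q0 head=1 tape=a[a]bb_   (q0,a)→(q3,a,+1)
state=q3 head=2 tape=aa[b]b_   (q3,b)→(q3,_,+1)
state=q3 head=3 tape=aa_[b]_   (q3,b)→(q3,_,+1)
state=q3 head=4 tape=aa__[_]   (q3,_)→(q1,a,-1)
state=q1 head=3 tape=aa_[_]a   (q1,_)→(q1,a,-1)
state=q1 head=2 tape=aa[_]aa   (q1,_)→(q1,a,-1)
state=q1 head=1 tape=a[a]aaa   (q1,a)→(q3,a,+1)
state=q3 head=2 tape=aa[a]aa   (q3,a)→(q2,_,-1)
state=q2 head=1 tape=a[a]_aa
M halts after 8 transitions.

8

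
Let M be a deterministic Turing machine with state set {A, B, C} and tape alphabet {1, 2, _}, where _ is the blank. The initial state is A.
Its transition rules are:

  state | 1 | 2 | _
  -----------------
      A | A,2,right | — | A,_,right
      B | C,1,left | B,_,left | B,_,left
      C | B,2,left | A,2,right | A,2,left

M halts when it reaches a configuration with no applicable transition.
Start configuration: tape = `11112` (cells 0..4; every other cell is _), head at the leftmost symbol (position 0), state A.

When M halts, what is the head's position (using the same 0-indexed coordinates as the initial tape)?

A | [1]1112   read 1 → write 2, move right, go to A
A | 2[1]112   read 1 → write 2, move right, go to A
A | 22[1]12   read 1 → write 2, move right, go to A
A | 222[1]2   read 1 → write 2, move right, go to A
A | 2222[2]
At halt the head is at cell 4.

4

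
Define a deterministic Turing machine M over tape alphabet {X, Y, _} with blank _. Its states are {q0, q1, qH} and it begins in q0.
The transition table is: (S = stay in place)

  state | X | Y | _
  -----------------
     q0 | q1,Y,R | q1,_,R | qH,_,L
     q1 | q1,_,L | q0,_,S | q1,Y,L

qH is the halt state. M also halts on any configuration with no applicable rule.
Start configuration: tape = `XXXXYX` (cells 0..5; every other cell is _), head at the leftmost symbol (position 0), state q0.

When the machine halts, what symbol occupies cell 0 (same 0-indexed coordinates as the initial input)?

q0 | _[X]XXXYX   read X → write Y, move R, go to q1
q1 | _Y[X]XXYX   read X → write _, move L, go to q1
q1 | _[Y]_XXYX   read Y → write _, move S, go to q0
q0 | _[_]_XXYX   read _ → write _, move L, go to qH
qH | [_]__XXYX
Cell 0 holds _ when M halts.

_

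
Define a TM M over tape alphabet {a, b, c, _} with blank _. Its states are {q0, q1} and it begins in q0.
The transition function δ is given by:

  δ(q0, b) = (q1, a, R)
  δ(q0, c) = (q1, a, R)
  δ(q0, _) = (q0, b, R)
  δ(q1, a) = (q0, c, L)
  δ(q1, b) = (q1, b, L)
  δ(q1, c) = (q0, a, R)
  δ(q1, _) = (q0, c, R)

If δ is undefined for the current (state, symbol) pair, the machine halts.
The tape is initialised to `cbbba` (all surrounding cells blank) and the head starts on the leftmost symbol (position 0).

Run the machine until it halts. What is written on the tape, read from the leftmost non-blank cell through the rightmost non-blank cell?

aacbba

state=q0 head=0 tape=_[c]bbba   (q0,c)→(q1,a,R)
state=q1 head=1 tape=_a[b]bba   (q1,b)→(q1,b,L)
state=q1 head=0 tape=_[a]bbba   (q1,a)→(q0,c,L)
state=q0 head=-1 tape=[_]cbbba   (q0,_)→(q0,b,R)
state=q0 head=0 tape=b[c]bbba   (q0,c)→(q1,a,R)
state=q1 head=1 tape=ba[b]bba   (q1,b)→(q1,b,L)
state=q1 head=0 tape=b[a]bbba   (q1,a)→(q0,c,L)
state=q0 head=-1 tape=[b]cbbba   (q0,b)→(q1,a,R)
state=q1 head=0 tape=a[c]bbba   (q1,c)→(q0,a,R)
state=q0 head=1 tape=aa[b]bba   (q0,b)→(q1,a,R)
state=q1 head=2 tape=aaa[b]ba   (q1,b)→(q1,b,L)
state=q1 head=1 tape=aa[a]bba   (q1,a)→(q0,c,L)
state=q0 head=0 tape=a[a]cbba
The non-blank tape span at halt is aacbba.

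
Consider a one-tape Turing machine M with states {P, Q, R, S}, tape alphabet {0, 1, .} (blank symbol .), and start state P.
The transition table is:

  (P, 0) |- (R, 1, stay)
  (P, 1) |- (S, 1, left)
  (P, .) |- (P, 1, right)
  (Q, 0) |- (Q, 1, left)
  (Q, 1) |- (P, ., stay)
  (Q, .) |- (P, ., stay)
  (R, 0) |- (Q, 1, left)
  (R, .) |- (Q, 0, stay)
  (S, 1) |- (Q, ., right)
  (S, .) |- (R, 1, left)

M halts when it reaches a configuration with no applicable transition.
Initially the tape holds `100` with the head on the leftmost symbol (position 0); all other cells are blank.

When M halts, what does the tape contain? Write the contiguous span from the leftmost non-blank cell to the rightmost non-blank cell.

P | ...[1]00   read 1 → write 1, move left, go to S
S | ..[.]100   read . → write 1, move left, go to R
R | .[.]1100   read . → write 0, move stay, go to Q
Q | .[0]1100   read 0 → write 1, move left, go to Q
Q | [.]11100   read . → write ., move stay, go to P
P | [.]11100   read . → write 1, move right, go to P
P | 1[1]1100   read 1 → write 1, move left, go to S
S | [1]11100   read 1 → write ., move right, go to Q
Q | .[1]1100   read 1 → write ., move stay, go to P
P | .[.]1100   read . → write 1, move right, go to P
P | .1[1]100   read 1 → write 1, move left, go to S
S | .[1]1100   read 1 → write ., move right, go to Q
Q | ..[1]100   read 1 → write ., move stay, go to P
P | ..[.]100   read . → write 1, move right, go to P
P | ..1[1]00   read 1 → write 1, move left, go to S
S | ..[1]100   read 1 → write ., move right, go to Q
Q | ...[1]00   read 1 → write ., move stay, go to P
P | ...[.]00   read . → write 1, move right, go to P
P | ...1[0]0   read 0 → write 1, move stay, go to R
R | ...1[1]0
The non-blank tape span at halt is 110.

110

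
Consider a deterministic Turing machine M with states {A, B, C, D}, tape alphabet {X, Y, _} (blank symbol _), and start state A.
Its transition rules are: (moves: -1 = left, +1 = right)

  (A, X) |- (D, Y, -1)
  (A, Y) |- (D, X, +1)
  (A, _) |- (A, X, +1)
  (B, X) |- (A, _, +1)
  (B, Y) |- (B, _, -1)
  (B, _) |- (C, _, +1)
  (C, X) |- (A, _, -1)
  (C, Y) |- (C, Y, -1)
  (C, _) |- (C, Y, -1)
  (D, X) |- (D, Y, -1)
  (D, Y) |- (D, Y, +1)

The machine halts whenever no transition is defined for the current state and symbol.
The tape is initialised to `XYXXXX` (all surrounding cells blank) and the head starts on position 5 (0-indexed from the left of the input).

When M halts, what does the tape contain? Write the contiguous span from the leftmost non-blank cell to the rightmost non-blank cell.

XYYYYY

A | XYXXX[X]_   read X → write Y, move -1, go to D
D | XYXX[X]Y_   read X → write Y, move -1, go to D
D | XYX[X]YY_   read X → write Y, move -1, go to D
D | XY[X]YYY_   read X → write Y, move -1, go to D
D | X[Y]YYYY_   read Y → write Y, move +1, go to D
D | XY[Y]YYY_   read Y → write Y, move +1, go to D
D | XYY[Y]YY_   read Y → write Y, move +1, go to D
D | XYYY[Y]Y_   read Y → write Y, move +1, go to D
D | XYYYY[Y]_   read Y → write Y, move +1, go to D
D | XYYYYY[_]
The non-blank tape span at halt is XYYYYY.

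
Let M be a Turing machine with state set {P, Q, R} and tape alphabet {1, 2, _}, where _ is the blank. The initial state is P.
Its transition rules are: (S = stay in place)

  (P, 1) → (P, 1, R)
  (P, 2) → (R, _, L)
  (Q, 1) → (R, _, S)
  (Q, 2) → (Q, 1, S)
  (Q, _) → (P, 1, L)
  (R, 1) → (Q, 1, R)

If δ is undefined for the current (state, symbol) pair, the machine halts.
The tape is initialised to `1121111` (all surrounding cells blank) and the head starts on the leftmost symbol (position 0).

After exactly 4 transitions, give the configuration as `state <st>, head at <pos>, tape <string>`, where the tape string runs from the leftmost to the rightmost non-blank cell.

state Q, head at 2, tape 11_1111

P | [1]121111   read 1 → write 1, move R, go to P
P | 1[1]21111   read 1 → write 1, move R, go to P
P | 11[2]1111   read 2 → write _, move L, go to R
R | 1[1]_1111   read 1 → write 1, move R, go to Q
Q | 11[_]1111
After 4 steps: state Q, head at 2, tape 11_1111.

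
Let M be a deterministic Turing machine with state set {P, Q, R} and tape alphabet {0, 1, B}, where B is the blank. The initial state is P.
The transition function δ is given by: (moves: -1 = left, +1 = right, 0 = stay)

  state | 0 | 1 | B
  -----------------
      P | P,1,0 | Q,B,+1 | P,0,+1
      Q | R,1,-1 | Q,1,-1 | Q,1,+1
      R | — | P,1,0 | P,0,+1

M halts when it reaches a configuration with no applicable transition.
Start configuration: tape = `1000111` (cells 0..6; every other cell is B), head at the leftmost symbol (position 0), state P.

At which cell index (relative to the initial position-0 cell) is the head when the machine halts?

1

P | [1]000111   read 1 → write B, move +1, go to Q
Q | B[0]00111   read 0 → write 1, move -1, go to R
R | [B]100111   read B → write 0, move +1, go to P
P | 0[1]00111   read 1 → write B, move +1, go to Q
Q | 0B[0]0111   read 0 → write 1, move -1, go to R
R | 0[B]10111   read B → write 0, move +1, go to P
P | 00[1]0111   read 1 → write B, move +1, go to Q
Q | 00B[0]111   read 0 → write 1, move -1, go to R
R | 00[B]1111   read B → write 0, move +1, go to P
P | 000[1]111   read 1 → write B, move +1, go to Q
Q | 000B[1]11   read 1 → write 1, move -1, go to Q
Q | 000[B]111   read B → write 1, move +1, go to Q
Q | 0001[1]11   read 1 → write 1, move -1, go to Q
Q | 000[1]111   read 1 → write 1, move -1, go to Q
Q | 00[0]1111   read 0 → write 1, move -1, go to R
R | 0[0]11111
At halt the head is at cell 1.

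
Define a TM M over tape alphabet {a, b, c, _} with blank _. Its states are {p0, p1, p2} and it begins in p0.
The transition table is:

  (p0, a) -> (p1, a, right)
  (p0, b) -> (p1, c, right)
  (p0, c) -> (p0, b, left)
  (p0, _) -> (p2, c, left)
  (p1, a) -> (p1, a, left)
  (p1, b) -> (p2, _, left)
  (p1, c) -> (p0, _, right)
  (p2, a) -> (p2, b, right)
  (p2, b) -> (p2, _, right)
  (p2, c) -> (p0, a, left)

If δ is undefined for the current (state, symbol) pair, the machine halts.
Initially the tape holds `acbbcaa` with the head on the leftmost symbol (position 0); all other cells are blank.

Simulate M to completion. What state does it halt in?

p1

state=p0 head=0 tape=[a]cbbcaa   (p0,a)→(p1,a,right)
state=p1 head=1 tape=a[c]bbcaa   (p1,c)→(p0,_,right)
state=p0 head=2 tape=a_[b]bcaa   (p0,b)→(p1,c,right)
state=p1 head=3 tape=a_c[b]caa   (p1,b)→(p2,_,left)
state=p2 head=2 tape=a_[c]_caa   (p2,c)→(p0,a,left)
state=p0 head=1 tape=a[_]a_caa   (p0,_)→(p2,c,left)
state=p2 head=0 tape=[a]ca_caa   (p2,a)→(p2,b,right)
state=p2 head=1 tape=b[c]a_caa   (p2,c)→(p0,a,left)
state=p0 head=0 tape=[b]aa_caa   (p0,b)→(p1,c,right)
state=p1 head=1 tape=c[a]a_caa   (p1,a)→(p1,a,left)
state=p1 head=0 tape=[c]aa_caa   (p1,c)→(p0,_,right)
state=p0 head=1 tape=_[a]a_caa   (p0,a)→(p1,a,right)
state=p1 head=2 tape=_a[a]_caa   (p1,a)→(p1,a,left)
state=p1 head=1 tape=_[a]a_caa   (p1,a)→(p1,a,left)
state=p1 head=0 tape=[_]aa_caa
No transition is defined for (p1, _); M halts in state p1.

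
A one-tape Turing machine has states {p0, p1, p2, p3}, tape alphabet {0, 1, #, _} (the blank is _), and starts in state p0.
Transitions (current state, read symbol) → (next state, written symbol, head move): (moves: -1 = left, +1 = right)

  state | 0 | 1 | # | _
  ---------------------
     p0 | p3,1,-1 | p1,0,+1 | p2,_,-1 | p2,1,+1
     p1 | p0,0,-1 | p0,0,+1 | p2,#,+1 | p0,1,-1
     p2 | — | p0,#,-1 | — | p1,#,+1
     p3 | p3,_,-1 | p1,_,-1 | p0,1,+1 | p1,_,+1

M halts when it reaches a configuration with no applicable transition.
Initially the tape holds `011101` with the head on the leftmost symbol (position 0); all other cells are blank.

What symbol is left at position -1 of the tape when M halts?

0

state=p0 head=0 tape=_[0]11101   (p0,0)→(p3,1,-1)
state=p3 head=-1 tape=[_]111101   (p3,_)→(p1,_,+1)
state=p1 head=0 tape=_[1]11101   (p1,1)→(p0,0,+1)
state=p0 head=1 tape=_0[1]1101   (p0,1)→(p1,0,+1)
state=p1 head=2 tape=_00[1]101   (p1,1)→(p0,0,+1)
state=p0 head=3 tape=_000[1]01   (p0,1)→(p1,0,+1)
state=p1 head=4 tape=_0000[0]1   (p1,0)→(p0,0,-1)
state=p0 head=3 tape=_000[0]01   (p0,0)→(p3,1,-1)
state=p3 head=2 tape=_00[0]101   (p3,0)→(p3,_,-1)
state=p3 head=1 tape=_0[0]_101   (p3,0)→(p3,_,-1)
state=p3 head=0 tape=_[0]__101   (p3,0)→(p3,_,-1)
state=p3 head=-1 tape=[_]___101   (p3,_)→(p1,_,+1)
state=p1 head=0 tape=_[_]__101   (p1,_)→(p0,1,-1)
state=p0 head=-1 tape=[_]1__101   (p0,_)→(p2,1,+1)
state=p2 head=0 tape=1[1]__101   (p2,1)→(p0,#,-1)
state=p0 head=-1 tape=[1]#__101   (p0,1)→(p1,0,+1)
state=p1 head=0 tape=0[#]__101   (p1,#)→(p2,#,+1)
state=p2 head=1 tape=0#[_]_101   (p2,_)→(p1,#,+1)
state=p1 head=2 tape=0##[_]101   (p1,_)→(p0,1,-1)
state=p0 head=1 tape=0#[#]1101   (p0,#)→(p2,_,-1)
state=p2 head=0 tape=0[#]_1101
Cell -1 holds 0 when M halts.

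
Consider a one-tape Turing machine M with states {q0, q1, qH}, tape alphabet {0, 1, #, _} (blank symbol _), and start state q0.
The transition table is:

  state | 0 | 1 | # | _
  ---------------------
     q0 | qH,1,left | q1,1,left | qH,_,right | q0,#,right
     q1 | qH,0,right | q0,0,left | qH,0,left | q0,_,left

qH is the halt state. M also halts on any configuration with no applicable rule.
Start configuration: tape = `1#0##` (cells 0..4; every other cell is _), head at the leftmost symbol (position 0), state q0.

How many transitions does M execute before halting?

6

q0 | __[1]#0##   read 1 → write 1, move left, go to q1
q1 | _[_]1#0##   read _ → write _, move left, go to q0
q0 | [_]_1#0##   read _ → write #, move right, go to q0
q0 | #[_]1#0##   read _ → write #, move right, go to q0
q0 | ##[1]#0##   read 1 → write 1, move left, go to q1
q1 | #[#]1#0##   read # → write 0, move left, go to qH
qH | [#]01#0##
M halts after 6 transitions.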